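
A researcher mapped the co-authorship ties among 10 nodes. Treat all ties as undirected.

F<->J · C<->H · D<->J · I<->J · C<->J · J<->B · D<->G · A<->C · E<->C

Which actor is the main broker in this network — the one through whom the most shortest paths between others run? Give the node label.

Unnormalized betweenness of each node: A:0, B:0, C:21, D:8, E:0, F:0, G:0, H:0, I:0, J:29.
J has the largest value, 29, making it the main broker — the node through which the most shortest paths run.

J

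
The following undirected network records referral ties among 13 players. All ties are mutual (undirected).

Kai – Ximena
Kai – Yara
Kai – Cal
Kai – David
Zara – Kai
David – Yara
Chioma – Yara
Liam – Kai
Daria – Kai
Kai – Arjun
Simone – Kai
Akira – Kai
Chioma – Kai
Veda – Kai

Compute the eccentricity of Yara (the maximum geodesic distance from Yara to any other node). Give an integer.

2

Distances from Yara: Akira:2, Arjun:2, Cal:2, Chioma:1, Daria:2, David:1, Kai:1, Liam:2, Simone:2, Veda:2, Ximena:2, Zara:2.
The largest is 2 (to Liam, Ximena, Daria, Akira, Cal, Veda, Arjun, Zara, and Simone), so the eccentricity of Yara is 2.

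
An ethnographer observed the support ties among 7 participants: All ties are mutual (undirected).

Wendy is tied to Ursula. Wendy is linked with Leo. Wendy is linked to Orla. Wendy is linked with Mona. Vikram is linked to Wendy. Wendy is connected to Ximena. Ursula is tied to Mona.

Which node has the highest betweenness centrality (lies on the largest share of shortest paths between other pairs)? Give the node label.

Wendy

Unnormalized betweenness of each node: Leo:0, Mona:0, Orla:0, Ursula:0, Vikram:0, Wendy:14, Ximena:0.
Wendy has the largest value, 14, making it the main broker — the node through which the most shortest paths run.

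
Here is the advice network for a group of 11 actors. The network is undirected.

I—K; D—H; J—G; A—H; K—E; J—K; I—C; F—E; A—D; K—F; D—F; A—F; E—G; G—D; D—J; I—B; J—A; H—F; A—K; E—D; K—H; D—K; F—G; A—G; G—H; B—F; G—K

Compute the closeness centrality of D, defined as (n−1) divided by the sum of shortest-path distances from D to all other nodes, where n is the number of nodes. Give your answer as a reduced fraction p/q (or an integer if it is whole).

Distances from D: A:1, B:2, C:3, E:1, F:1, G:1, H:1, I:2, J:1, K:1. Sum = 14.
n = 11, so closeness = 10/14 = 5/7.

5/7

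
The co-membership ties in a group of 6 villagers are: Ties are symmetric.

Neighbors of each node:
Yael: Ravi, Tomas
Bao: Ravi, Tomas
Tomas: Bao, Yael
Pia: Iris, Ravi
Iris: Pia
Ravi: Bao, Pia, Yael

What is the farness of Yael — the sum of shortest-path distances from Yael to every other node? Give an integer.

9

Distances from Yael: Bao:2, Iris:3, Pia:2, Ravi:1, Tomas:1.
Sum = 2 + 3 + 2 + 1 + 1 = 9.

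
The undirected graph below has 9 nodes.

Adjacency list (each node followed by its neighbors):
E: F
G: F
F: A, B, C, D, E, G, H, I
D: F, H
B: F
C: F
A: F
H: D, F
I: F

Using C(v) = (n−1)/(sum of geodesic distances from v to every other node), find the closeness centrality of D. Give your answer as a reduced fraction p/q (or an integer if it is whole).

Distances from D: A:2, B:2, C:2, E:2, F:1, G:2, H:1, I:2. Sum = 14.
n = 9, so closeness = 8/14 = 4/7.

4/7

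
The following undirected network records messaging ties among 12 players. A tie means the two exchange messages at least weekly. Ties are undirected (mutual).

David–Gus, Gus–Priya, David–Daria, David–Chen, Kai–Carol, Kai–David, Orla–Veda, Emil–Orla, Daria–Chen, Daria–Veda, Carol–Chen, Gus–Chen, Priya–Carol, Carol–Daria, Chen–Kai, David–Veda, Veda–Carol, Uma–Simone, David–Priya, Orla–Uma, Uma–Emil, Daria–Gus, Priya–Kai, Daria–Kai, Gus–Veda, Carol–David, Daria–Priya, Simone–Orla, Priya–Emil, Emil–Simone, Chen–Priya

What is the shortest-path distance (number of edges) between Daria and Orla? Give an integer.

2

One shortest route is Daria – Veda – Orla, which uses 2 edges, and Daria and Orla are not directly tied, so nothing shorter exists. So d(Daria,Orla) = 2.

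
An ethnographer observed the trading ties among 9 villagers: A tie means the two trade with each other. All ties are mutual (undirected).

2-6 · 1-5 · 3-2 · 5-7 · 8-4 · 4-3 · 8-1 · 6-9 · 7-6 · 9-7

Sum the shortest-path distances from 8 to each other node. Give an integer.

Distances from 8: 1:1, 2:3, 3:2, 4:1, 5:2, 6:4, 7:3, 9:4.
Sum = 1 + 3 + 2 + 1 + 2 + 4 + 3 + 4 = 20.

20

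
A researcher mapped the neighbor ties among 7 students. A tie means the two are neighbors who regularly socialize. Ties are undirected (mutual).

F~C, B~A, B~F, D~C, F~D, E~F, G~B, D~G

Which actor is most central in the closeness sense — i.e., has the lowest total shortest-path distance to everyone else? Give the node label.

F

Farness (sum of distances to all others) for each node — A:14, B:9, C:11, D:10, E:13, F:8, G:11.
The smallest farness is 8, for F, so F has the highest closeness.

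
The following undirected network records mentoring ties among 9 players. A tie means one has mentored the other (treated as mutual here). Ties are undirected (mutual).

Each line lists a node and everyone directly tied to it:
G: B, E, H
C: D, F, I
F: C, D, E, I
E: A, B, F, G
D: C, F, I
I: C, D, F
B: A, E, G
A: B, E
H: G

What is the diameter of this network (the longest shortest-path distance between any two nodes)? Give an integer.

Eccentricity of each node (its greatest distance to any other): A:3, B:3, C:4, D:4, E:2, F:3, G:3, H:4, I:4.
The maximum eccentricity is 4, realized for instance by the pair D–H via D – F – E – G – H. So the diameter is 4.

4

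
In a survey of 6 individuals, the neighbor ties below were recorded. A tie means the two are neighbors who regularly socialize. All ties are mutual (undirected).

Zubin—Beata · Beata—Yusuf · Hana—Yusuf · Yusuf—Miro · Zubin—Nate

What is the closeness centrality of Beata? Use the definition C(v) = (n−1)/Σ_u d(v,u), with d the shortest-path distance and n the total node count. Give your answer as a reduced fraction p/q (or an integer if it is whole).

5/8

Distances from Beata: Hana:2, Miro:2, Nate:2, Yusuf:1, Zubin:1. Sum = 8.
n = 6, so closeness = 5/8.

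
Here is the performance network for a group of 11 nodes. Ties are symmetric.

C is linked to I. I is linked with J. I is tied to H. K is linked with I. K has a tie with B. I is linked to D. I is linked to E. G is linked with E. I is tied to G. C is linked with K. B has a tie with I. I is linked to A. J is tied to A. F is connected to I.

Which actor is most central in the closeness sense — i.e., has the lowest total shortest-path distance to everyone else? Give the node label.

Farness (sum of distances to all others) for each node — A:18, B:18, C:18, D:19, E:18, F:19, G:18, H:19, I:10, J:18, K:17.
The smallest farness is 10, for I, so I has the highest closeness.

I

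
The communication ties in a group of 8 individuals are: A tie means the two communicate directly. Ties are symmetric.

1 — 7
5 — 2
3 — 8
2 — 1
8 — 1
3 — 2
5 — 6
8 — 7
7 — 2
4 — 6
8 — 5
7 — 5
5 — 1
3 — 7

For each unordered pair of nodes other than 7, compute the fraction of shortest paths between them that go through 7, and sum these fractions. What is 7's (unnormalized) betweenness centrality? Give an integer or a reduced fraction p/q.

Pairs whose geodesics pass through 7 — 6–3: 1/3; 4–3: 1/3; 1–3: 1/3; 3–5: 1/3; 8–2: 1/4.
All other pairs contribute 0.
Summing the contributions gives betweenness(7) = 19/12.

19/12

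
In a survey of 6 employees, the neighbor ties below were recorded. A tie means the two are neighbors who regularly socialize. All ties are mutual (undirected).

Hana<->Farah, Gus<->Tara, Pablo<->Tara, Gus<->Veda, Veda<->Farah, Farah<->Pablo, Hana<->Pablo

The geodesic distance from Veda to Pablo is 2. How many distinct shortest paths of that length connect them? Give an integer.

1

The shortest distance is 2, and the only length-2 path is Veda–Farah–Pablo. So there is exactly 1 shortest path.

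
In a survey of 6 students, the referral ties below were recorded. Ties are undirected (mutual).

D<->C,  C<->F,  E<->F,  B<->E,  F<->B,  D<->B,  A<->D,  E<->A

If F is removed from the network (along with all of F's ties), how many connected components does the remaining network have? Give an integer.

1

F's neighbors (B, C, and E) remain reachable from one another through other ties, so the rest of the network stays in one piece.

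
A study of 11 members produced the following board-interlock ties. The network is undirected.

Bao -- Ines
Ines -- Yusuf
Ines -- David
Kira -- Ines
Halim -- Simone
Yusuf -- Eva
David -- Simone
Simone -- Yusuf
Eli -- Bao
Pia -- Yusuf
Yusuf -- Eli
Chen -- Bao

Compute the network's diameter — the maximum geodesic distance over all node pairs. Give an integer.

5

Eccentricity of each node (its greatest distance to any other): Bao:4, Chen:5, David:3, Eli:3, Eva:4, Halim:5, Ines:3, Kira:4, Pia:4, Simone:4, Yusuf:3.
The maximum eccentricity is 5, realized for instance by the pair Chen–Halim via Chen – Bao – Eli – Yusuf – Simone – Halim. So the diameter is 5.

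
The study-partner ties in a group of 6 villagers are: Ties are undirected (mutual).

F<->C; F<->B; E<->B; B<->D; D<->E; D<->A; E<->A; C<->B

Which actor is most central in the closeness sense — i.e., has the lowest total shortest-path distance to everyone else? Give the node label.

B

Farness (sum of distances to all others) for each node — A:10, B:6, C:9, D:7, E:7, F:9.
The smallest farness is 6, for B, so B has the highest closeness.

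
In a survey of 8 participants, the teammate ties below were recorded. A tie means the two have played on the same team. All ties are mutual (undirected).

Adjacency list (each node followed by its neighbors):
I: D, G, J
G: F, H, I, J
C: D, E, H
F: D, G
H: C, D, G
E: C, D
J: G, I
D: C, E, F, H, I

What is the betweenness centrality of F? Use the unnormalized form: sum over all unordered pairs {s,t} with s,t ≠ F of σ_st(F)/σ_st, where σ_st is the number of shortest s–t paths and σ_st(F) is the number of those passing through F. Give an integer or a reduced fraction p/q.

7/12

Pairs whose geodesics pass through F — D–G: 1/3; E–G: 1/4.
All other pairs contribute 0.
Summing the contributions gives betweenness(F) = 7/12.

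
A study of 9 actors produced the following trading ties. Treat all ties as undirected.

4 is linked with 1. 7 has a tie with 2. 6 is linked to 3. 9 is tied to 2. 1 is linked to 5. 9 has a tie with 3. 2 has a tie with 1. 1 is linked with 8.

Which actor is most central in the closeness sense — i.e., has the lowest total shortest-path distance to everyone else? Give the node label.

Farness (sum of distances to all others) for each node — 1:15, 2:14, 3:22, 4:22, 5:22, 6:29, 7:21, 8:22, 9:17.
The smallest farness is 14, for 2, so 2 has the highest closeness.

2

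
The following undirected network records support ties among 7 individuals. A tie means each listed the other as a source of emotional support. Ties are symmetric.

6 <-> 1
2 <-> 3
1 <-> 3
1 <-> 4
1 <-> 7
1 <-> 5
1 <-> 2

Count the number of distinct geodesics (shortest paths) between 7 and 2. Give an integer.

The shortest distance is 2, and the only length-2 path is 7–1–2. So there is exactly 1 shortest path.

1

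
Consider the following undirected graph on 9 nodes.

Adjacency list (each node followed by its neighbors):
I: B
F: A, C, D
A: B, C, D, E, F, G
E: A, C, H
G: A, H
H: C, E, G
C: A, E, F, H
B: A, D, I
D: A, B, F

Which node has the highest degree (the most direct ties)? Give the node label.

A

Degrees — A:6, B:3, C:4, D:3, E:3, F:3, G:2, H:3, I:1.
The maximum is 6, attained only by A.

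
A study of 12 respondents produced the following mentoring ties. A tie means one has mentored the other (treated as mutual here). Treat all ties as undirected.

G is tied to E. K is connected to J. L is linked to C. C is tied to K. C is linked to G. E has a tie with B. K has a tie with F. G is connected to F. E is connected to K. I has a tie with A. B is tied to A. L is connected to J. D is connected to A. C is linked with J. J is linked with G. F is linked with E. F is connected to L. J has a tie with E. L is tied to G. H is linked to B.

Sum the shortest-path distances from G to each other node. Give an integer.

Distances from G: A:3, B:2, C:1, D:4, E:1, F:1, H:3, I:4, J:1, K:2, L:1.
Sum = 3 + 2 + 1 + 4 + 1 + 1 + 3 + 4 + 1 + 2 + 1 = 23.

23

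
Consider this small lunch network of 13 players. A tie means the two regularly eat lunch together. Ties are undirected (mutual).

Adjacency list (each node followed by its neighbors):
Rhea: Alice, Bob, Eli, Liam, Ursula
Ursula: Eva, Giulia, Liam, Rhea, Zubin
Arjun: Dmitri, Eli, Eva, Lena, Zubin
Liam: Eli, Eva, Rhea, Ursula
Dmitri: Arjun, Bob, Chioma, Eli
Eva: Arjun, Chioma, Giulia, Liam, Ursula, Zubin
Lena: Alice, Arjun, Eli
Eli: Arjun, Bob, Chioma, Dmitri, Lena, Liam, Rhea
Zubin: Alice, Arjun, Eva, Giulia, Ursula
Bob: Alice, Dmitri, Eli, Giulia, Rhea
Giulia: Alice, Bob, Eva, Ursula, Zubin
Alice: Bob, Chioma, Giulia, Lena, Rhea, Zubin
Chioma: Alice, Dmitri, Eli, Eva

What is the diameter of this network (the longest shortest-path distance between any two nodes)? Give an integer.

3

Eccentricity of each node (its greatest distance to any other): Alice:2, Arjun:2, Bob:2, Chioma:2, Dmitri:3, Eli:2, Eva:2, Giulia:2, Lena:3, Liam:2, Rhea:2, Ursula:3, Zubin:2.
The maximum eccentricity is 3, realized for instance by the pair Dmitri–Ursula via Dmitri – Eli – Rhea – Ursula. So the diameter is 3.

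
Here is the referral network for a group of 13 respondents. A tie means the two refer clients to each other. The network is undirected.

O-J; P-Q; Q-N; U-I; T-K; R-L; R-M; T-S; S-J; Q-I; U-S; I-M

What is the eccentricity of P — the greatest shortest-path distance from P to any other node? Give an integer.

Distances from P: I:2, J:5, K:6, L:5, M:3, N:2, O:6, Q:1, R:4, S:4, T:5, U:3.
The largest is 6 (to O and K), so the eccentricity of P is 6.

6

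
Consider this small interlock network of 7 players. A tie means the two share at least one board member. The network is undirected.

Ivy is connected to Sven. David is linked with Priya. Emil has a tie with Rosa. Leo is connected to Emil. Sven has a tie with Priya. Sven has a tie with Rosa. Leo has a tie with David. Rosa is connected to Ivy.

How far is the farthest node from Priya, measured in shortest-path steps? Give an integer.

Distances from Priya: David:1, Emil:3, Ivy:2, Leo:2, Rosa:2, Sven:1.
The largest is 3 (to Emil), so the eccentricity of Priya is 3.

3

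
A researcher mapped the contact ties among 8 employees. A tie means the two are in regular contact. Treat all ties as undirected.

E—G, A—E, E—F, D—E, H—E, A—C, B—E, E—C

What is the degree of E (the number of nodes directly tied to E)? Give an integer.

E is directly tied to A, B, C, D, F, G, and H. That is 7 neighbors, so the degree of E is 7.

7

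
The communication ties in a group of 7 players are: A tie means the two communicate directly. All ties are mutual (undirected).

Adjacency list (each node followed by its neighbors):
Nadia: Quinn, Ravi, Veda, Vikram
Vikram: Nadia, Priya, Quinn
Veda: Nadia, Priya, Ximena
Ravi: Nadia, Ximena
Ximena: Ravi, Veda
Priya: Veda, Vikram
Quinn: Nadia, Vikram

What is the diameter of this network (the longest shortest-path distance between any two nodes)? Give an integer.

Eccentricity of each node (its greatest distance to any other): Nadia:2, Priya:3, Quinn:3, Ravi:3, Veda:2, Vikram:3, Ximena:3.
The maximum eccentricity is 3, realized for instance by the pair Ravi–Priya via Ravi – Nadia – Veda – Priya. So the diameter is 3.

3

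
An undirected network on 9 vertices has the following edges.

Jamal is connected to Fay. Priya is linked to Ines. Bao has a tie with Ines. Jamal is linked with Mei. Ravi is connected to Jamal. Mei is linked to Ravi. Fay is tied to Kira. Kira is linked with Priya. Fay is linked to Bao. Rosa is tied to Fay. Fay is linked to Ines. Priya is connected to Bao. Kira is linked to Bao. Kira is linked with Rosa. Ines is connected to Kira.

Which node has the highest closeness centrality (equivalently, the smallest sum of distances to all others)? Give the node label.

Fay

Farness (sum of distances to all others) for each node — Bao:14, Fay:11, Ines:14, Jamal:14, Kira:13, Mei:20, Priya:18, Ravi:20, Rosa:16.
The smallest farness is 11, for Fay, so Fay has the highest closeness.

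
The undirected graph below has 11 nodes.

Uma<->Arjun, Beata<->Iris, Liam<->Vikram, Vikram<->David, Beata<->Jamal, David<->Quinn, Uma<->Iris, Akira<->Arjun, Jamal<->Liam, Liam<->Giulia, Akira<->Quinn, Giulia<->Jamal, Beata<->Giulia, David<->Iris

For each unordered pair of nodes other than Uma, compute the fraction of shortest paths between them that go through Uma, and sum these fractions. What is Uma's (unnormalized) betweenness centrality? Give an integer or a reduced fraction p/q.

Pairs whose geodesics pass through Uma — Jamal–Arjun: 1; Jamal–Akira: 1/3; Beata–Arjun: 1; Beata–Akira: 1/2; Iris–Arjun: 1; Iris–Akira: 1/2; Arjun–David: 1/2; Arjun–Vikram: 1/2; Arjun–Liam: 3/4; Arjun–Giulia: 1; Akira–Giulia: 1/3.
All other pairs contribute 0.
Summing the contributions gives betweenness(Uma) = 89/12.

89/12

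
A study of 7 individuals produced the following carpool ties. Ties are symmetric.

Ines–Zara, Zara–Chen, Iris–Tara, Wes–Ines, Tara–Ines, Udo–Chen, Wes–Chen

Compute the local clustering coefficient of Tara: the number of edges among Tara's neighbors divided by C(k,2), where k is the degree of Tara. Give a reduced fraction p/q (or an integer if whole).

Tara's neighbors: Ines and Iris (k = 2).
Possible neighbor pairs: C(2,2) = 1. Edges among them: none → e = 0.
Clustering(Tara) = 0/1.

0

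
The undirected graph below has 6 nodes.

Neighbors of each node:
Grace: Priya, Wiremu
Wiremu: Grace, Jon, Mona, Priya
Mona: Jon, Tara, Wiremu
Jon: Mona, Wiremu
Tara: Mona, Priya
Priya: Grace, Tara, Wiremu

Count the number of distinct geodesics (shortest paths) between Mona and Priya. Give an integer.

The shortest distance is 2. The length-2 paths are: Mona–Tara–Priya; Mona–Wiremu–Priya.
That gives 2 distinct shortest paths.

2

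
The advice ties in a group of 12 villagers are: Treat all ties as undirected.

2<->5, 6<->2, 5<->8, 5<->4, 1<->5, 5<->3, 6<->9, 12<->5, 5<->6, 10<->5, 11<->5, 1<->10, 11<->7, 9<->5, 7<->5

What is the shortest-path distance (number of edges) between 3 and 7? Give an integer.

2

One shortest route is 3 – 5 – 7, which uses 2 edges, and 3 and 7 are not directly tied, so nothing shorter exists. So d(3,7) = 2.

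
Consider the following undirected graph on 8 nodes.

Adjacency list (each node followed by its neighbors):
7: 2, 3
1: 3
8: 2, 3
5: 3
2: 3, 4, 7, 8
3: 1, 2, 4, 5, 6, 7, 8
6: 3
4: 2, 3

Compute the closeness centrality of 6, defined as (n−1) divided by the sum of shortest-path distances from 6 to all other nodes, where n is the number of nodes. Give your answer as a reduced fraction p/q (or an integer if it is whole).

7/13

Distances from 6: 1:2, 2:2, 3:1, 4:2, 5:2, 7:2, 8:2. Sum = 13.
n = 8, so closeness = 7/13.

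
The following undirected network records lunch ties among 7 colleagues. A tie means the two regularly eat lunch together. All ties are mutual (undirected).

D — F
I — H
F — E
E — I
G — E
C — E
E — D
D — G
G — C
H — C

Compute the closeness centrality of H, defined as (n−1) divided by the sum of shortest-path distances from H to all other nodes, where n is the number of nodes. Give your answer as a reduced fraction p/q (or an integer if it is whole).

1/2

Distances from H: C:1, D:3, E:2, F:3, G:2, I:1. Sum = 12.
n = 7, so closeness = 6/12 = 1/2.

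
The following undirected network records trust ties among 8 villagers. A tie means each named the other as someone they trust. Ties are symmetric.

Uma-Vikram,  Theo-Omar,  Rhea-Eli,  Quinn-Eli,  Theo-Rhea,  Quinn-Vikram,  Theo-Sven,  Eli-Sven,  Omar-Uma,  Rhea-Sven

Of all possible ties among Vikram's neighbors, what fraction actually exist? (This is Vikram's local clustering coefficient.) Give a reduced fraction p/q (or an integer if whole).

0

Vikram's neighbors: Quinn and Uma (k = 2).
Possible neighbor pairs: C(2,2) = 1. Edges among them: none → e = 0.
Clustering(Vikram) = 0/1.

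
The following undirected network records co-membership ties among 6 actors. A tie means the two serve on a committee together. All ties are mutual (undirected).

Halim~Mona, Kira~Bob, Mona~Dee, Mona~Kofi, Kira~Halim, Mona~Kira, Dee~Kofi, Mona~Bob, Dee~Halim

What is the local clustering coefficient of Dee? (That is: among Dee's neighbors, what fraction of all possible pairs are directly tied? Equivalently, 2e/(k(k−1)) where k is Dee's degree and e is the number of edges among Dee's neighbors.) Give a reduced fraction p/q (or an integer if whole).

Dee's neighbors: Halim, Kofi, and Mona (k = 3).
Possible neighbor pairs: C(3,2) = 3. Edges among them: Halim–Mona, Kofi–Mona → e = 2.
Clustering(Dee) = 2/3.

2/3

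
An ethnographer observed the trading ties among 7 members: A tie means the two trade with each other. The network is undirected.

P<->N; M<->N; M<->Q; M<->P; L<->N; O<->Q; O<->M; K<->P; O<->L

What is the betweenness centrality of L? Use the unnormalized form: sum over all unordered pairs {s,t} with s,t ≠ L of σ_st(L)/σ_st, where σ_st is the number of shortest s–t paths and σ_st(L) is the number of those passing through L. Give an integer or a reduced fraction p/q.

Pairs whose geodesics pass through L — O–N: 1/2.
All other pairs contribute 0.
Summing the contributions gives betweenness(L) = 1/2.

1/2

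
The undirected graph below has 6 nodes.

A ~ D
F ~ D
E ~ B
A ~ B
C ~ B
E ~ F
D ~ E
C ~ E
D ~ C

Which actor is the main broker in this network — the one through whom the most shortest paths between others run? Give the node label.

D

Unnormalized betweenness of each node: A:1/3, B:1, C:1/3, D:5/2, E:11/6, F:0.
D has the largest value, 5/2, making it the main broker — the node through which the most shortest paths run.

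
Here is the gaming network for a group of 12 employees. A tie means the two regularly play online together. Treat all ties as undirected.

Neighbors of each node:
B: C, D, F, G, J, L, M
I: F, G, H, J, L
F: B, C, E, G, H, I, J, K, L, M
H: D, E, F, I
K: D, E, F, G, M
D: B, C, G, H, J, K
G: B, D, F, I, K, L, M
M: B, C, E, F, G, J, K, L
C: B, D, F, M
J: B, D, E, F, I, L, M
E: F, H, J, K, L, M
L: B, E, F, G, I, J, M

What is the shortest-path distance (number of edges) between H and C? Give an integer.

One shortest route is H – D – C, which uses 2 edges, and H and C are not directly tied, so nothing shorter exists. So d(H,C) = 2.

2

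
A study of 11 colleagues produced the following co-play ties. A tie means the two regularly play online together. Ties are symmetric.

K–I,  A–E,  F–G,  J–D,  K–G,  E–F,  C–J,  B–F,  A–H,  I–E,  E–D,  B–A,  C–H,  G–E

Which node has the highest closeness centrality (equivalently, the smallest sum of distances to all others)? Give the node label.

E

Farness (sum of distances to all others) for each node — A:19, B:24, C:29, D:21, E:16, F:21, G:21, H:24, I:23, J:26, K:28.
The smallest farness is 16, for E, so E has the highest closeness.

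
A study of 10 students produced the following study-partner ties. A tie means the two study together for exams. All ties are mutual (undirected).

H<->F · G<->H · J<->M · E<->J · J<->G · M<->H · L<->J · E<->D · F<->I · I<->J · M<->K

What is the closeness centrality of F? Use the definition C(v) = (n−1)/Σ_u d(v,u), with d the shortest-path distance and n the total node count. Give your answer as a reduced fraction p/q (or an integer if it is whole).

Distances from F: D:4, E:3, G:2, H:1, I:1, J:2, K:3, L:3, M:2. Sum = 21.
n = 10, so closeness = 9/21 = 3/7.

3/7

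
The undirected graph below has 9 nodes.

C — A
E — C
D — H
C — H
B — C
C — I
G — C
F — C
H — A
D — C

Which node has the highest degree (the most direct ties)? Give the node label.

C

Degrees — A:2, B:1, C:8, D:2, E:1, F:1, G:1, H:3, I:1.
The maximum is 8, attained only by C.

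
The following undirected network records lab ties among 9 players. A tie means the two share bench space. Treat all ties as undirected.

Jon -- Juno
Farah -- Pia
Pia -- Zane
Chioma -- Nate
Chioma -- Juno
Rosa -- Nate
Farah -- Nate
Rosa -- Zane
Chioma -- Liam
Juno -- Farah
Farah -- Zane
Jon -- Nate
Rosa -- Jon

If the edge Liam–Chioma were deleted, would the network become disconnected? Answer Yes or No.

Without the Liam–Chioma edge there is no alternate route between Liam and Chioma, so the network disconnects. It is a bridge.

Yes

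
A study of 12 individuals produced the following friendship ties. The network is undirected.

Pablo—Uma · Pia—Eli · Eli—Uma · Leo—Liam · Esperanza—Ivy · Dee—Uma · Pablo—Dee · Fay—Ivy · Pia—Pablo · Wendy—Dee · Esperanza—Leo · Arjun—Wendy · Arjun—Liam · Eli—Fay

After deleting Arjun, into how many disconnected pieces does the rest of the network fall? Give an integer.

1

Arjun's neighbors (Liam and Wendy) remain reachable from one another through other ties, so the rest of the network stays in one piece.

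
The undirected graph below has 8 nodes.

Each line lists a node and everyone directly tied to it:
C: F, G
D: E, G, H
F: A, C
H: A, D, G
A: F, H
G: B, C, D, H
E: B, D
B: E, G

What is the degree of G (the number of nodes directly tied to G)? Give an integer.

4

G is directly tied to B, C, D, and H. That is 4 neighbors, so the degree of G is 4.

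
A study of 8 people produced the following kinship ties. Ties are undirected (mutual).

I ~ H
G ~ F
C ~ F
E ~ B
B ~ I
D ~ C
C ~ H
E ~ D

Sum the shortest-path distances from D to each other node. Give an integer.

14

Distances from D: B:2, C:1, E:1, F:2, G:3, H:2, I:3.
Sum = 2 + 1 + 1 + 2 + 3 + 2 + 3 = 14.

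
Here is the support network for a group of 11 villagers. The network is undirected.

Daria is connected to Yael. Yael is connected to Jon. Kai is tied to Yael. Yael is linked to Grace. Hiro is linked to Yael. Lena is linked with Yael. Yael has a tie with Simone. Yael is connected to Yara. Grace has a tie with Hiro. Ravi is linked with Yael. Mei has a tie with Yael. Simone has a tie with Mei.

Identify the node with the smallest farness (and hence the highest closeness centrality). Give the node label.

Farness (sum of distances to all others) for each node — Daria:19, Grace:18, Hiro:18, Jon:19, Kai:19, Lena:19, Mei:18, Ravi:19, Simone:18, Yael:10, Yara:19.
The smallest farness is 10, for Yael, so Yael has the highest closeness.

Yael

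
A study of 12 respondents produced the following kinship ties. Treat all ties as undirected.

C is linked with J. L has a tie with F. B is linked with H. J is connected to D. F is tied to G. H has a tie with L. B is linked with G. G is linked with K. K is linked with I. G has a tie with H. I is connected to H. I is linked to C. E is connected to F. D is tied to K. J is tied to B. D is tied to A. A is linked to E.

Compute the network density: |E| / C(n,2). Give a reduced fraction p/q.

There are 17 edges and 12 nodes, so the maximum possible is C(12,2) = 66.
Density = 17/66.

17/66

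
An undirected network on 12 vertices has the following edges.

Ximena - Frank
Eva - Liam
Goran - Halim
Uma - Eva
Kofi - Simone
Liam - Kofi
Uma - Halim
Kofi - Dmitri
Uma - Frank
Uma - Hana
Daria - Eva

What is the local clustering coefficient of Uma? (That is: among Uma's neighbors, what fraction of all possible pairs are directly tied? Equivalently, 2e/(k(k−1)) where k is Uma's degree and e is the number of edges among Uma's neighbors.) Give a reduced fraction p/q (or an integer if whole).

0

Uma's neighbors: Eva, Frank, Halim, and Hana (k = 4).
Possible neighbor pairs: C(4,2) = 6. Edges among them: none → e = 0.
Clustering(Uma) = 0/6 = 0.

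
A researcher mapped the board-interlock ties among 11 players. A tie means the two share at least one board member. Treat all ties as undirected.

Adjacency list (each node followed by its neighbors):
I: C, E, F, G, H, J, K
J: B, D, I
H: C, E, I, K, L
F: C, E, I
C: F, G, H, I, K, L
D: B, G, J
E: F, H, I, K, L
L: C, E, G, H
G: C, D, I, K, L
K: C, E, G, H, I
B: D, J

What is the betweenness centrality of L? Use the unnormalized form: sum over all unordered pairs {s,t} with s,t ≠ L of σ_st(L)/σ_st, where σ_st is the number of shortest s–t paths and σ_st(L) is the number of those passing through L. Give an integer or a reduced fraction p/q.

37/30

Pairs whose geodesics pass through L — D–H: 1/5; D–E: 1/4; C–E: 1/5; H–G: 1/4; E–G: 1/3.
All other pairs contribute 0.
Summing the contributions gives betweenness(L) = 37/30.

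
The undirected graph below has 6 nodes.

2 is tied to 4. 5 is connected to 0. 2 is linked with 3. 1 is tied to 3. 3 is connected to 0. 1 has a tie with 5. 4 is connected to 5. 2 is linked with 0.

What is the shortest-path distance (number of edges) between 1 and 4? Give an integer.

2

One shortest route is 1 – 5 – 4, which uses 2 edges, and 1 and 4 are not directly tied, so nothing shorter exists. So d(1,4) = 2.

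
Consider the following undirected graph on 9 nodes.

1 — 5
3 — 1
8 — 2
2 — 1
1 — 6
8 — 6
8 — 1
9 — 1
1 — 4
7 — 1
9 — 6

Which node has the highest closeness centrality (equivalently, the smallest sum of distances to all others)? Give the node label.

Farness (sum of distances to all others) for each node — 1:8, 2:14, 3:15, 4:15, 5:15, 6:13, 7:15, 8:13, 9:14.
The smallest farness is 8, for 1, so 1 has the highest closeness.

1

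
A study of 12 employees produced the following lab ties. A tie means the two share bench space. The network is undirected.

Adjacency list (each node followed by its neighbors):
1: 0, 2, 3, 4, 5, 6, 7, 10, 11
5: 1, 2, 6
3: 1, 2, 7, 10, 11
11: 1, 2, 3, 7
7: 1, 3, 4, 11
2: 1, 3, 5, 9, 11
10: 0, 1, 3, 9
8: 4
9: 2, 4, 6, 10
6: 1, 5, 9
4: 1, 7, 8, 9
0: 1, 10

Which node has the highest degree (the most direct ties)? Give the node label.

Degrees — 0:2, 1:9, 2:5, 3:5, 4:4, 5:3, 6:3, 7:4, 8:1, 9:4, 10:4, 11:4.
The maximum is 9, attained only by 1.

1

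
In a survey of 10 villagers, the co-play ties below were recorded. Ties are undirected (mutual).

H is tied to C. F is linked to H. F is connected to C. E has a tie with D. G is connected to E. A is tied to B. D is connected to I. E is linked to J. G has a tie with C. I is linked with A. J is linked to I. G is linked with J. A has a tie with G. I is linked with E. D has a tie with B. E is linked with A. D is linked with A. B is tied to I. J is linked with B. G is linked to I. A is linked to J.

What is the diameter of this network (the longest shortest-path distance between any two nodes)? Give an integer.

4

Eccentricity of each node (its greatest distance to any other): A:3, B:4, C:3, D:4, E:3, F:4, G:2, H:4, I:3, J:3.
The maximum eccentricity is 4, realized for instance by the pair D–F via D – I – G – C – F. So the diameter is 4.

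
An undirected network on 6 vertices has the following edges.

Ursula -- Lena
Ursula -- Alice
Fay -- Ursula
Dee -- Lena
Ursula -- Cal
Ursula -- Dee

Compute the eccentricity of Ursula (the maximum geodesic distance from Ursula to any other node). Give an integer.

Distances from Ursula: Alice:1, Cal:1, Dee:1, Fay:1, Lena:1.
The largest is 1 (to Fay, Lena, Dee, Cal, and Alice), so the eccentricity of Ursula is 1.

1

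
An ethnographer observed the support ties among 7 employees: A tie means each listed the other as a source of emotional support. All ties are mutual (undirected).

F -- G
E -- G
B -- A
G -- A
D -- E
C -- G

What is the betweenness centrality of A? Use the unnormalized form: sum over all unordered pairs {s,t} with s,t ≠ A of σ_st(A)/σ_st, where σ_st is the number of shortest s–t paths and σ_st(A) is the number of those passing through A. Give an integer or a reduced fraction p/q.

Pairs whose geodesics pass through A — B–F: 1; B–E: 1; B–C: 1; B–G: 1; B–D: 1.
All other pairs contribute 0.
Summing the contributions gives betweenness(A) = 5.

5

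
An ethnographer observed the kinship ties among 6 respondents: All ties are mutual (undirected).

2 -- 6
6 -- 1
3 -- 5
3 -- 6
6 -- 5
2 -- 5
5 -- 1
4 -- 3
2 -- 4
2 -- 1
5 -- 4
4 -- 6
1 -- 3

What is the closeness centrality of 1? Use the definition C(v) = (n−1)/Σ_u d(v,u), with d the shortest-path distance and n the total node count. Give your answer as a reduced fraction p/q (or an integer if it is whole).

Distances from 1: 2:1, 3:1, 4:2, 5:1, 6:1. Sum = 6.
n = 6, so closeness = 5/6.

5/6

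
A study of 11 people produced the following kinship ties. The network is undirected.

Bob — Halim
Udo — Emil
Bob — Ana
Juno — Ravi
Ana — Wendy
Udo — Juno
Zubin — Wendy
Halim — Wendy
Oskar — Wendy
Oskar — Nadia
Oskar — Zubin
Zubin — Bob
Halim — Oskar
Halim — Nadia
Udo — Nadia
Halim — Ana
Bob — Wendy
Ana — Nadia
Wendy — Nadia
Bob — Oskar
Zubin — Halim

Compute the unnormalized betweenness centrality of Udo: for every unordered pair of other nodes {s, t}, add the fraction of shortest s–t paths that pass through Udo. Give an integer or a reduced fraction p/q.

Pairs whose geodesics pass through Udo — Oskar–Emil: 1; Oskar–Juno: 1; Oskar–Ravi: 1; Zubin–Emil: 3/3; Zubin–Juno: 3/3; Zubin–Ravi: 3/3; Bob–Emil: 4/4; Bob–Juno: 4/4; Bob–Ravi: 4/4; Wendy–Emil: 1; Wendy–Juno: 1; Wendy–Ravi: 1; Ana–Emil: 1; Ana–Juno: 1 … (+9 more pairs).
All other pairs contribute 0.
Summing the contributions gives betweenness(Udo) = 23.

23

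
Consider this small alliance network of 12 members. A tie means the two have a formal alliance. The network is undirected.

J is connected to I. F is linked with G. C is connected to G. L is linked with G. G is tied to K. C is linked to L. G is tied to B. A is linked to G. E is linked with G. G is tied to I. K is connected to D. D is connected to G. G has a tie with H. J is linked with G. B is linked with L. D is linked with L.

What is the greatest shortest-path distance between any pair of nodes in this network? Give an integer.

Eccentricity of each node (its greatest distance to any other): A:2, B:2, C:2, D:2, E:2, F:2, G:1, H:2, I:2, J:2, K:2, L:2.
The maximum eccentricity is 2, realized for instance by the pair F–B via F – G – B. So the diameter is 2.

2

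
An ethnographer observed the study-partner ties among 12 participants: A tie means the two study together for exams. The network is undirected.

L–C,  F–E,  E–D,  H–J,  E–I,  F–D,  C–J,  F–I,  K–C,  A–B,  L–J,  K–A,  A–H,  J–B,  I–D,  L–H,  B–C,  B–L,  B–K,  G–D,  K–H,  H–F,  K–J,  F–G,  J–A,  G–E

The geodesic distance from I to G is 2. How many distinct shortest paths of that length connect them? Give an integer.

The shortest distance is 2. The length-2 paths are: I–E–G; I–F–G; I–D–G.
That gives 3 distinct shortest paths.

3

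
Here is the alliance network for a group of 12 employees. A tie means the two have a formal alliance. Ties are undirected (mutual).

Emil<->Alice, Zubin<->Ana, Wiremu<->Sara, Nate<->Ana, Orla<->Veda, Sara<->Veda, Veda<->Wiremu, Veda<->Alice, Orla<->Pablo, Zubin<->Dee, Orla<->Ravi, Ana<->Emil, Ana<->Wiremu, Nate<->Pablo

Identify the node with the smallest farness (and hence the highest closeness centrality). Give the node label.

Ana

Farness (sum of distances to all others) for each node — Alice:26, Ana:21, Dee:39, Emil:26, Nate:25, Orla:26, Pablo:27, Ravi:36, Sara:27, Veda:22, Wiremu:22, Zubin:29.
The smallest farness is 21, for Ana, so Ana has the highest closeness.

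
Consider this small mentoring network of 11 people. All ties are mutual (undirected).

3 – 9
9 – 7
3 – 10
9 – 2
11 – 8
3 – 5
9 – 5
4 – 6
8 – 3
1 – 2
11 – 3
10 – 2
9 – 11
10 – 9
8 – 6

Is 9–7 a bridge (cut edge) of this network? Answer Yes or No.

Without the 9–7 edge there is no alternate route between 9 and 7, so the network disconnects. It is a bridge.

Yes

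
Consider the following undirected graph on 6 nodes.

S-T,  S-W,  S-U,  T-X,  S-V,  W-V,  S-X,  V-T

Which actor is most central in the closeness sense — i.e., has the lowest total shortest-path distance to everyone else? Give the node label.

S

Farness (sum of distances to all others) for each node — S:5, T:7, U:9, V:7, W:8, X:8.
The smallest farness is 5, for S, so S has the highest closeness.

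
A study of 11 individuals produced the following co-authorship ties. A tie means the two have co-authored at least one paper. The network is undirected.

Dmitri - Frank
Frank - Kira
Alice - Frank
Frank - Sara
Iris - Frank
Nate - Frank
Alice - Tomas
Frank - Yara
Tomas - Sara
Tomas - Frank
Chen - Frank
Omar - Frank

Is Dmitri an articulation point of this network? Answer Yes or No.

No

Even without Dmitri, every remaining node can still reach every other (the residual graph is connected), so Dmitri is not a cut vertex.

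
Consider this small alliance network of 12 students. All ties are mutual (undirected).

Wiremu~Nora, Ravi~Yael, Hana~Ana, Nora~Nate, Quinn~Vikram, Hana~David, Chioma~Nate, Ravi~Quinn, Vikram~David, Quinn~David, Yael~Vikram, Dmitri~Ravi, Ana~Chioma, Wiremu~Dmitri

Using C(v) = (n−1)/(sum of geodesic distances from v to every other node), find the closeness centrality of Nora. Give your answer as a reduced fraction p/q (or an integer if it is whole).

11/34

Distances from Nora: Ana:3, Chioma:2, David:5, Dmitri:2, Hana:4, Nate:1, Quinn:4, Ravi:3, Vikram:5, Wiremu:1, Yael:4. Sum = 34.
n = 12, so closeness = 11/34.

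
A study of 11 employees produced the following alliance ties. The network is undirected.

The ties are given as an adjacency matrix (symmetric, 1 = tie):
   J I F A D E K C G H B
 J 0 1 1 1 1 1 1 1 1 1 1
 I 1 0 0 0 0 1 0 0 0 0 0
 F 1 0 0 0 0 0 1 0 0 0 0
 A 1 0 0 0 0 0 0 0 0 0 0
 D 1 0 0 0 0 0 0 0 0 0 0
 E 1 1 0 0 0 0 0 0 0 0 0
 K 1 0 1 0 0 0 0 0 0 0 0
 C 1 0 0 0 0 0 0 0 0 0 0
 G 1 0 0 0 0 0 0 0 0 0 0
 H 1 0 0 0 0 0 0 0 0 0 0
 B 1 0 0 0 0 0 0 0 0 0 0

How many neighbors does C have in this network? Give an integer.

C is directly tied to J. That is 1 neighbor, so the degree of C is 1.

1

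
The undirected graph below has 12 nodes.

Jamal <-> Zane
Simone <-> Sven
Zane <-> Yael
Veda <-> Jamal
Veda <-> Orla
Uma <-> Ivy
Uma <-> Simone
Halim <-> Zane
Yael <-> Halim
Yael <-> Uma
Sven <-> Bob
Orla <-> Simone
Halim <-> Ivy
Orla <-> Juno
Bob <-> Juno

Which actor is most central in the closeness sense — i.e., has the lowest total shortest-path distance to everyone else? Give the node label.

Farness (sum of distances to all others) for each node — Bob:34, Halim:31, Ivy:29, Jamal:28, Juno:31, Orla:24, Simone:22, Sven:29, Uma:23, Veda:27, Yael:26, Zane:28.
The smallest farness is 22, for Simone, so Simone has the highest closeness.

Simone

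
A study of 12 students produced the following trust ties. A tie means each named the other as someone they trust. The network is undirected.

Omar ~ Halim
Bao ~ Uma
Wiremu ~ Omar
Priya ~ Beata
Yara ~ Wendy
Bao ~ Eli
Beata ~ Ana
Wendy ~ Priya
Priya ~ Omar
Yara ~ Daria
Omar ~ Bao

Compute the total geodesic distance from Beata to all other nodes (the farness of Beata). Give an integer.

Distances from Beata: Ana:1, Bao:3, Daria:4, Eli:4, Halim:3, Omar:2, Priya:1, Uma:4, Wendy:2, Wiremu:3, Yara:3.
Sum = 1 + 3 + 4 + 4 + 3 + 2 + 1 + 4 + 2 + 3 + 3 = 30.

30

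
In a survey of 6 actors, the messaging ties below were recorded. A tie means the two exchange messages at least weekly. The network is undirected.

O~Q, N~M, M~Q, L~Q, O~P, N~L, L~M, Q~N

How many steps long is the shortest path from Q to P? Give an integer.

One shortest route is Q – O – P, which uses 2 edges, and Q and P are not directly tied, so nothing shorter exists. So d(Q,P) = 2.

2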